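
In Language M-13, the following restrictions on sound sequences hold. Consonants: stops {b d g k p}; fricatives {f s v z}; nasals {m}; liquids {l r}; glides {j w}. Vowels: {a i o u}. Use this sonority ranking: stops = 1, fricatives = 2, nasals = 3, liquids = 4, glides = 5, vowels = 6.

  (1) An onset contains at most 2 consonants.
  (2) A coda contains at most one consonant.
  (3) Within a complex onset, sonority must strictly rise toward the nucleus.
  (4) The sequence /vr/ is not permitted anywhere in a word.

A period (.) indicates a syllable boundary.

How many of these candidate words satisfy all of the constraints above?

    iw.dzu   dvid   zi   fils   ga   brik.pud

iw.dzu — σ1 onset /∅/, coda /w/ ok; σ2 onset /dz/ (1→2 rises), coda /∅/ ok → licit
dvid — σ1 onset /dv/ (1→2 rises), coda /d/ ok → licit
zi — σ1 onset /z/, coda /∅/ ok → licit
fils — violates constraint 2: syllable 1 coda /ls/ has 2 consonants (> 1) → illicit
ga — σ1 onset /g/, coda /∅/ ok → licit
brik.pud — σ1 onset /br/ (1→4 rises), coda /k/ ok; σ2 onset /p/, coda /d/ ok → licit
Licit: iw.dzu, dvid, zi, ga, brik.pud → 5.

5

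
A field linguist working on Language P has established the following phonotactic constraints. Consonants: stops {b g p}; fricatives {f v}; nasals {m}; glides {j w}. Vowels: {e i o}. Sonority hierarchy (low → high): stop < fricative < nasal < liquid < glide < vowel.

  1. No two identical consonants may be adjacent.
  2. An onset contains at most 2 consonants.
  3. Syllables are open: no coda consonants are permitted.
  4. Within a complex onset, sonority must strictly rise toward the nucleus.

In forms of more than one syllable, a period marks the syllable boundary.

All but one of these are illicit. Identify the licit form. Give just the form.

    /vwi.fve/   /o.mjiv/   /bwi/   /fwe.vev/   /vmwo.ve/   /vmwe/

/bwi/

/vwi.fve/ — violates constraint 4: syllable 2 onset /fv/: /f/ (fricative, 2) → /v/ (fricative, 2) does not rise → illicit
/o.mjiv/ — violates constraint 3: syllable 2 coda /v/ has 1 consonant (> 0) → illicit
/bwi/ — σ1 onset /bw/ (1→5 rises), coda /∅/ ok → licit
/fwe.vev/ — violates constraint 3: syllable 2 coda /v/ has 1 consonant (> 0) → illicit
/vmwo.ve/ — violates constraint 2: syllable 1 onset /vmw/ has 3 consonants (> 2) → illicit
/vmwe/ — violates constraint 2: syllable 1 onset /vmw/ has 3 consonants (> 2) → illicit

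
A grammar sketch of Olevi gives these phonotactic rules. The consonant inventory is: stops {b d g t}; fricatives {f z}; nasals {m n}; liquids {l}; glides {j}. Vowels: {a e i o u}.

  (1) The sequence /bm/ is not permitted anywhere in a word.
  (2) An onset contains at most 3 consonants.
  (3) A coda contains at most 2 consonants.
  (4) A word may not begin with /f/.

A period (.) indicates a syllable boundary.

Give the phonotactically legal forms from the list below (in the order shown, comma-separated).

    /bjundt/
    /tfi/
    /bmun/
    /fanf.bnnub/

/tfi/

/bjundt/ — violates constraint 3: syllable 1 coda /ndt/ has 3 consonants (> 2) → phonotactically illegal
/tfi/ — σ1 onset /tf/ (2C), coda /∅/ ok → phonotactically legal
/bmun/ — violates constraint 1: contains banned sequence /bm/ → phonotactically illegal
/fanf.bnnub/ — violates constraint 4: word begins with /f/ → phonotactically illegal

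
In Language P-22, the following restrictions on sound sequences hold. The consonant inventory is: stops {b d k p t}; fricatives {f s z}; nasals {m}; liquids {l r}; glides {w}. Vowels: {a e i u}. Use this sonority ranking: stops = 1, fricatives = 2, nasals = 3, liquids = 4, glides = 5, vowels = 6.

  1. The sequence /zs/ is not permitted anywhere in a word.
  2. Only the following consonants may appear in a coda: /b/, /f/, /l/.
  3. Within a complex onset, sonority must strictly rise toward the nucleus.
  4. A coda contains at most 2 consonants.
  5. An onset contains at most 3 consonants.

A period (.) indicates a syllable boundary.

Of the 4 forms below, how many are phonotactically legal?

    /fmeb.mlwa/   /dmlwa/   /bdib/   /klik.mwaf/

/fmeb.mlwa/ — σ1 onset /fm/ (2→3 rises), coda /b/ ok; σ2 onset /mlw/ (3→4→5 rises), coda /∅/ ok → phonotactically legal
/dmlwa/ — violates constraint 5: syllable 1 onset /dmlw/ has 4 consonants (> 3) → phonotactically illegal
/bdib/ — violates constraint 3: syllable 1 onset /bd/: /b/ (stop, 1) → /d/ (stop, 1) does not rise → phonotactically illegal
/klik.mwaf/ — violates constraint 2: syllable 1 coda contains /k/, which is not a licensed coda consonant → phonotactically illegal
Phonotactically legal: /fmeb.mlwa/ → 1.

1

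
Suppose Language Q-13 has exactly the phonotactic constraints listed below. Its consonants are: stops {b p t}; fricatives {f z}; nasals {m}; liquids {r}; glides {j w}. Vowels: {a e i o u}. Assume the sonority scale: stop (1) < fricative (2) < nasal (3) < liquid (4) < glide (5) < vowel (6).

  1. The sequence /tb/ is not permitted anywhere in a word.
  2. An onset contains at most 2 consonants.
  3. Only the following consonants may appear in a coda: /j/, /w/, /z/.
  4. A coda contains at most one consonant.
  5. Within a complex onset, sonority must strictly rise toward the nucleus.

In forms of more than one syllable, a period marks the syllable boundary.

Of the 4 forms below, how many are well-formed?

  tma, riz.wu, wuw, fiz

tma — σ1 onset /tm/ (1→3 rises), coda /∅/ ok → well-formed
riz.wu — σ1 onset /r/, coda /z/ ok; σ2 onset /w/, coda /∅/ ok → well-formed
wuw — σ1 onset /w/, coda /w/ ok → well-formed
fiz — σ1 onset /f/, coda /z/ ok → well-formed
Well-formed: tma, riz.wu, wuw, fiz → 4.

4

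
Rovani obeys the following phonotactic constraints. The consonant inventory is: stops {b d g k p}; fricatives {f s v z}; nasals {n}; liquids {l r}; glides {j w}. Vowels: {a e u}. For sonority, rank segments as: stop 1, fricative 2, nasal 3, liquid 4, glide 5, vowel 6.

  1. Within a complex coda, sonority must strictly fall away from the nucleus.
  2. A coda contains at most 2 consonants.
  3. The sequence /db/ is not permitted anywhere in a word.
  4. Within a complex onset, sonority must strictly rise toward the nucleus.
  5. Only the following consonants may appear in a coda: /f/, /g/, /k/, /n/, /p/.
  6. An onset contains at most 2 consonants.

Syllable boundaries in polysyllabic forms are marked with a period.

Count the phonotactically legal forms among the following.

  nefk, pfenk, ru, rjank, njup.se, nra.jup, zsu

nefk — σ1 onset /n/, coda /fk/ (2→1 falls) ok → phonotactically legal
pfenk — σ1 onset /pf/ (1→2 rises), coda /nk/ (3→1 falls) ok → phonotactically legal
ru — σ1 onset /r/, coda /∅/ ok → phonotactically legal
rjank — σ1 onset /rj/ (4→5 rises), coda /nk/ (3→1 falls) ok → phonotactically legal
njup.se — σ1 onset /nj/ (3→5 rises), coda /p/ ok; σ2 onset /s/, coda /∅/ ok → phonotactically legal
nra.jup — σ1 onset /nr/ (3→4 rises), coda /∅/ ok; σ2 onset /j/, coda /p/ ok → phonotactically legal
zsu — violates constraint 4: syllable 1 onset /zs/: /z/ (fricative, 2) → /s/ (fricative, 2) does not rise → phonotactically illegal
Phonotactically legal: nefk, pfenk, ru, rjank, njup.se, nra.jup → 6.

6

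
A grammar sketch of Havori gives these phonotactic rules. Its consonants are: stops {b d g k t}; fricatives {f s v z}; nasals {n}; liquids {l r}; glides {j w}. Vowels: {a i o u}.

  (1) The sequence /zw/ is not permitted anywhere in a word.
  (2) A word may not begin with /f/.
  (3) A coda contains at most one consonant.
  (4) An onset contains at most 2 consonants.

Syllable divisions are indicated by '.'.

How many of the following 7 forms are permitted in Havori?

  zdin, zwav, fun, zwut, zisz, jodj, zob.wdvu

1

zdin — σ1 onset /zd/ (2C), coda /n/ ok → permitted
zwav — violates constraint 1: contains banned sequence /zw/ → not permitted
fun — violates constraint 2: word begins with /f/ → not permitted
zwut — violates constraint 1: contains banned sequence /zw/ → not permitted
zisz — violates constraint 3: syllable 1 coda /sz/ has 2 consonants (> 1) → not permitted
jodj — violates constraint 3: syllable 1 coda /dj/ has 2 consonants (> 1) → not permitted
zob.wdvu — violates constraint 4: syllable 2 onset /wdv/ has 3 consonants (> 2) → not permitted
Permitted: zdin → 1.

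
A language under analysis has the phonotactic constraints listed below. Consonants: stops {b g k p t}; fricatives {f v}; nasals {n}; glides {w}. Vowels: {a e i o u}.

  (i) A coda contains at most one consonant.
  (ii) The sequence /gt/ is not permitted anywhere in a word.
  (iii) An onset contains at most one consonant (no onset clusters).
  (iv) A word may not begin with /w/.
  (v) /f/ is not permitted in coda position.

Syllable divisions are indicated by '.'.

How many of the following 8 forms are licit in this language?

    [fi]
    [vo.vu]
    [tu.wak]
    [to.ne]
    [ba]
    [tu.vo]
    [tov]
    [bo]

[fi] — σ1 onset /f/, coda /∅/ ok → licit
[vo.vu] — σ1 onset /v/, coda /∅/ ok; σ2 onset /v/, coda /∅/ ok → licit
[tu.wak] — σ1 onset /t/, coda /∅/ ok; σ2 onset /w/, coda /k/ ok → licit
[to.ne] — σ1 onset /t/, coda /∅/ ok; σ2 onset /n/, coda /∅/ ok → licit
[ba] — σ1 onset /b/, coda /∅/ ok → licit
[tu.vo] — σ1 onset /t/, coda /∅/ ok; σ2 onset /v/, coda /∅/ ok → licit
[tov] — σ1 onset /t/, coda /v/ ok → licit
[bo] — σ1 onset /b/, coda /∅/ ok → licit
Licit: [fi], [vo.vu], [tu.wak], [to.ne], [ba], [tu.vo], [tov], [bo] → 8.

8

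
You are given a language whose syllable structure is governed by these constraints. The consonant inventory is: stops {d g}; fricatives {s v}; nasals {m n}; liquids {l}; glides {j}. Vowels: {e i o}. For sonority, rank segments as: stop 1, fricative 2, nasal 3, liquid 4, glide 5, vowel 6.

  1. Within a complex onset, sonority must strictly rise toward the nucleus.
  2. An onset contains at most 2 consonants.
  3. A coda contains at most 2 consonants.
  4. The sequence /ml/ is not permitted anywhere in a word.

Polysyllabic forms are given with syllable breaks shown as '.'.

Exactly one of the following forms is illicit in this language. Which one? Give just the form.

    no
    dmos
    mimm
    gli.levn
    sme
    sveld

sveld

no — σ1 onset /n/, coda /∅/ ok → licit
dmos — σ1 onset /dm/ (1→3 rises), coda /s/ ok → licit
mimm — σ1 onset /m/, coda /mm/ (2C) ok → licit
gli.levn — σ1 onset /gl/ (1→4 rises), coda /∅/ ok; σ2 onset /l/, coda /vn/ (2C) ok → licit
sme — σ1 onset /sm/ (2→3 rises), coda /∅/ ok → licit
sveld — violates constraint 1: syllable 1 onset /sv/: /s/ (fricative, 2) → /v/ (fricative, 2) does not rise → illicit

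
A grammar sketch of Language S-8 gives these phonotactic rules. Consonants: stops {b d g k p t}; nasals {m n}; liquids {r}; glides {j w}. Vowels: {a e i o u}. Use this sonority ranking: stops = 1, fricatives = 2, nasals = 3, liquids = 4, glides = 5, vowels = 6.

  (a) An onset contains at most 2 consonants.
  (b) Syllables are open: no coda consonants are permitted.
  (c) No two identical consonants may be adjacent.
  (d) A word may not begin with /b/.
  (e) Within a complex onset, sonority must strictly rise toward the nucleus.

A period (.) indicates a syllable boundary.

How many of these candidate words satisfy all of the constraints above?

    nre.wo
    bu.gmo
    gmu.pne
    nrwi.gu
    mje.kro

3

nre.wo — σ1 onset /nr/ (3→4 rises), coda /∅/ ok; σ2 onset /w/, coda /∅/ ok → phonotactically legal
bu.gmo — violates constraint (d): word begins with /b/ → phonotactically illegal
gmu.pne — σ1 onset /gm/ (1→3 rises), coda /∅/ ok; σ2 onset /pn/ (1→3 rises), coda /∅/ ok → phonotactically legal
nrwi.gu — violates constraint (a): syllable 1 onset /nrw/ has 3 consonants (> 2) → phonotactically illegal
mje.kro — σ1 onset /mj/ (3→5 rises), coda /∅/ ok; σ2 onset /kr/ (1→4 rises), coda /∅/ ok → phonotactically legal
Phonotactically legal: nre.wo, gmu.pne, mje.kro → 3.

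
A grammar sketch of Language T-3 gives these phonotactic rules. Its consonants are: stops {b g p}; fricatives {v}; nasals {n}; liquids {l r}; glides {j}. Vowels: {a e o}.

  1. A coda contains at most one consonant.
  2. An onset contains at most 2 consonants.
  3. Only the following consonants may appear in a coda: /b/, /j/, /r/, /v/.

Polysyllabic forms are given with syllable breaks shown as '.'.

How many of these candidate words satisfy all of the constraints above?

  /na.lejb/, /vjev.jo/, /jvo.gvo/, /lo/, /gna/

/na.lejb/ — violates constraint 1: syllable 2 coda /jb/ has 2 consonants (> 1) → not permitted
/vjev.jo/ — σ1 onset /vj/ (2C), coda /v/ ok; σ2 onset /j/, coda /∅/ ok → permitted
/jvo.gvo/ — σ1 onset /jv/ (2C), coda /∅/ ok; σ2 onset /gv/ (2C), coda /∅/ ok → permitted
/lo/ — σ1 onset /l/, coda /∅/ ok → permitted
/gna/ — σ1 onset /gn/ (2C), coda /∅/ ok → permitted
Permitted: /vjev.jo/, /jvo.gvo/, /lo/, /gna/ → 4.

4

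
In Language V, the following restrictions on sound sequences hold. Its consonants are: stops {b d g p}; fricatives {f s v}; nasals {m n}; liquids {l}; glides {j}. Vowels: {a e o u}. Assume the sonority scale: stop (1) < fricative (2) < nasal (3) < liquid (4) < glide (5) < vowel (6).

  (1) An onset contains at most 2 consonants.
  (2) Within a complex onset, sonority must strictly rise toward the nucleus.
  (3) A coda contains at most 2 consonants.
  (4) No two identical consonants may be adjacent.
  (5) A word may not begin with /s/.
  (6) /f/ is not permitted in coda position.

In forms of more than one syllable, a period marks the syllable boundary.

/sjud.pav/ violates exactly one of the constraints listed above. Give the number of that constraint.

5

/sjud.pav/: word begins with /s/.
This is a violation of constraint 5: "A word may not begin with /s/."
The remaining constraints (1, 2, 3, 4, 6) are satisfied.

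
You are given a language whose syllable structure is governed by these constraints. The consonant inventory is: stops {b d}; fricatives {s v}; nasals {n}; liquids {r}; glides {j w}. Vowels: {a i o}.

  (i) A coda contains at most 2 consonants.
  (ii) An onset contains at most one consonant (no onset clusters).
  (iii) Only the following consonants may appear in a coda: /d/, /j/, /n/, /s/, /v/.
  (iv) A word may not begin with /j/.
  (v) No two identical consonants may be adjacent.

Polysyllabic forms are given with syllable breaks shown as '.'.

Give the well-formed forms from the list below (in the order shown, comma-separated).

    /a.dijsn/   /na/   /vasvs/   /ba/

/na/, /ba/

/a.dijsn/ — violates constraint (i): syllable 2 coda /jsn/ has 3 consonants (> 2) → ill-formed
/na/ — σ1 onset /n/, coda /∅/ ok → well-formed
/vasvs/ — violates constraint (i): syllable 1 coda /svs/ has 3 consonants (> 2) → ill-formed
/ba/ — σ1 onset /b/, coda /∅/ ok → well-formed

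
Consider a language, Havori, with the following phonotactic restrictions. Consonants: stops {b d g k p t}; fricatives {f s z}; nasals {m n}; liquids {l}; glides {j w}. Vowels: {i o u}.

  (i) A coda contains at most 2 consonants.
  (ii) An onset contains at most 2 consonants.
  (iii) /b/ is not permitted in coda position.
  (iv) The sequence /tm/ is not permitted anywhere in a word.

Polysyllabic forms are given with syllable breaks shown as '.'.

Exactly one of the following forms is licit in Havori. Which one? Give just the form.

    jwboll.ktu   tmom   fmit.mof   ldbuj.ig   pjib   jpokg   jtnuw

jwboll.ktu — violates constraint (ii): syllable 1 onset /jwb/ has 3 consonants (> 2) → illicit
tmom — violates constraint (iv): contains banned sequence /tm/ → illicit
fmit.mof — violates constraint (iv): contains banned sequence /tm/ → illicit
ldbuj.ig — violates constraint (ii): syllable 1 onset /ldb/ has 3 consonants (> 2) → illicit
pjib — violates constraint (iii): syllable 1 coda contains /b/ → illicit
jpokg — σ1 onset /jp/ (2C), coda /kg/ (2C) ok → licit
jtnuw — violates constraint (ii): syllable 1 onset /jtn/ has 3 consonants (> 2) → illicit

jpokg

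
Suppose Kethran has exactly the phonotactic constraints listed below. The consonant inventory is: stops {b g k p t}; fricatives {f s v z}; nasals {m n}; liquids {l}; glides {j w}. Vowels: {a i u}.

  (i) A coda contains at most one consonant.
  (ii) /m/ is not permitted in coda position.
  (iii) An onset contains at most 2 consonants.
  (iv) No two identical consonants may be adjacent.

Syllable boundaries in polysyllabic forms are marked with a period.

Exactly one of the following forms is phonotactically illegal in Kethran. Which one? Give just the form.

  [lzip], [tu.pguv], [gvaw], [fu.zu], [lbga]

[lzip] — σ1 onset /lz/ (2C), coda /p/ ok → phonotactically legal
[tu.pguv] — σ1 onset /t/, coda /∅/ ok; σ2 onset /pg/ (2C), coda /v/ ok → phonotactically legal
[gvaw] — σ1 onset /gv/ (2C), coda /w/ ok → phonotactically legal
[fu.zu] — σ1 onset /f/, coda /∅/ ok; σ2 onset /z/, coda /∅/ ok → phonotactically legal
[lbga] — violates constraint (iii): syllable 1 onset /lbg/ has 3 consonants (> 2) → phonotactically illegal

[lbga]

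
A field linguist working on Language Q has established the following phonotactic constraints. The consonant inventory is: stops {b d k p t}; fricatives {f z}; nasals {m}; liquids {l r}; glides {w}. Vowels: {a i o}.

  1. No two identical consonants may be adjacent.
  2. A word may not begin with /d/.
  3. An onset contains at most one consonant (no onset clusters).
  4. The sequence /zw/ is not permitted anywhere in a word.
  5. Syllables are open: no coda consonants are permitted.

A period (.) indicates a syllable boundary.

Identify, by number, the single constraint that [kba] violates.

[kba]: syllable 1 onset /kb/ has 2 consonants (> 1).
This is a violation of constraint 3: "An onset contains at most one consonant (no onset clusters)."
The remaining constraints (1, 2, 4, 5) are satisfied.

3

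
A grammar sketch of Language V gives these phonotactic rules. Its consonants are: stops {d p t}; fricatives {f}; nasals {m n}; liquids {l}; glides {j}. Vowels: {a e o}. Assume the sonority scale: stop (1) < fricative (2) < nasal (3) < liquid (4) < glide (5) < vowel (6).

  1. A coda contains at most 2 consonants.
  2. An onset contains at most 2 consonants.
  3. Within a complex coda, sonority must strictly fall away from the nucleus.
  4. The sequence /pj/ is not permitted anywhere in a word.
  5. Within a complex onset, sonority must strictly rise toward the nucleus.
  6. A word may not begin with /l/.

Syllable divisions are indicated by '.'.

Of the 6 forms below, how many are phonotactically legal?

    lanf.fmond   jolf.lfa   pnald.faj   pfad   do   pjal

3

lanf.fmond — violates constraint 6: word begins with /l/ → phonotactically illegal
jolf.lfa — violates constraint 5: syllable 2 onset /lf/: /l/ (liquid, 4) → /f/ (fricative, 2) does not rise → phonotactically illegal
pnald.faj — σ1 onset /pn/ (1→3 rises), coda /ld/ (4→1 falls) ok; σ2 onset /f/, coda /j/ ok → phonotactically legal
pfad — σ1 onset /pf/ (1→2 rises), coda /d/ ok → phonotactically legal
do — σ1 onset /d/, coda /∅/ ok → phonotactically legal
pjal — violates constraint 4: contains banned sequence /pj/ → phonotactically illegal
Phonotactically legal: pnald.faj, pfad, do → 3.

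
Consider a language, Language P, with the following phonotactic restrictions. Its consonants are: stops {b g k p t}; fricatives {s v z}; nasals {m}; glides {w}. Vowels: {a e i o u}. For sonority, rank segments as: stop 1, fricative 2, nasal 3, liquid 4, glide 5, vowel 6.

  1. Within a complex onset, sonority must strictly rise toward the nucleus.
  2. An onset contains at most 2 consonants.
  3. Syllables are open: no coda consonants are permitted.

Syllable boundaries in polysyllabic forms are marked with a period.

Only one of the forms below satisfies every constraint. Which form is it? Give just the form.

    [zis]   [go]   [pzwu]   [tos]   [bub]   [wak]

[go]

[zis] — violates constraint 3: syllable 1 coda /s/ has 1 consonant (> 0) → ill-formed
[go] — σ1 onset /g/, coda /∅/ ok → well-formed
[pzwu] — violates constraint 2: syllable 1 onset /pzw/ has 3 consonants (> 2) → ill-formed
[tos] — violates constraint 3: syllable 1 coda /s/ has 1 consonant (> 0) → ill-formed
[bub] — violates constraint 3: syllable 1 coda /b/ has 1 consonant (> 0) → ill-formed
[wak] — violates constraint 3: syllable 1 coda /k/ has 1 consonant (> 0) → ill-formed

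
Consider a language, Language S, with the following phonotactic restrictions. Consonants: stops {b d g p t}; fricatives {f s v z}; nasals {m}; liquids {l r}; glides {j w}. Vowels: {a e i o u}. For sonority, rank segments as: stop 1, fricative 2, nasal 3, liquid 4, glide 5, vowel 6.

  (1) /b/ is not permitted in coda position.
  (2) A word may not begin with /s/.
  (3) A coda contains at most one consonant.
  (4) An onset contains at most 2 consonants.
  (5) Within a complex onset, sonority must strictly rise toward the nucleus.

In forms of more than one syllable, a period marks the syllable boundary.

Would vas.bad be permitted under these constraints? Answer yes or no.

vas.bad — σ1 onset /v/, coda /s/ ok; σ2 onset /b/, coda /d/ ok → permitted

yes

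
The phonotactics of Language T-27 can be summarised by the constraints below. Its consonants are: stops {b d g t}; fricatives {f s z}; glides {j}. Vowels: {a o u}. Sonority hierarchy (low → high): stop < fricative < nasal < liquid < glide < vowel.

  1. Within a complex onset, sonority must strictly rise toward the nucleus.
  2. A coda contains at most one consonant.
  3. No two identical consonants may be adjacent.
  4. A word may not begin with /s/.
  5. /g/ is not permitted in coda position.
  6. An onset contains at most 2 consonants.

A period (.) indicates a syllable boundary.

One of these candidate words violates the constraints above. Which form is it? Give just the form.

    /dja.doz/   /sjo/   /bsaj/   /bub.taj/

/dja.doz/ — σ1 onset /dj/ (1→5 rises), coda /∅/ ok; σ2 onset /d/, coda /z/ ok → licit
/sjo/ — violates constraint 4: word begins with /s/ → illicit
/bsaj/ — σ1 onset /bs/ (1→2 rises), coda /j/ ok → licit
/bub.taj/ — σ1 onset /b/, coda /b/ ok; σ2 onset /t/, coda /j/ ok → licit

/sjo/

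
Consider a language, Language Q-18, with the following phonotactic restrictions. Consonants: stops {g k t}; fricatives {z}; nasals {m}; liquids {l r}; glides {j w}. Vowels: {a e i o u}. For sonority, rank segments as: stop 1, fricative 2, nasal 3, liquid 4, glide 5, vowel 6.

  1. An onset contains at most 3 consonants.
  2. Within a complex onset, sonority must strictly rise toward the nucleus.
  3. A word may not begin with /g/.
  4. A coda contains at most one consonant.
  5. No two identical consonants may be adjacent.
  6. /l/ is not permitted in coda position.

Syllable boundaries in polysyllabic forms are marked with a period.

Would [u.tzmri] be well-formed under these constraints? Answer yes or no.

no

[u.tzmri] — violates constraint 1: syllable 2 onset /tzmr/ has 4 consonants (> 3) → ill-formed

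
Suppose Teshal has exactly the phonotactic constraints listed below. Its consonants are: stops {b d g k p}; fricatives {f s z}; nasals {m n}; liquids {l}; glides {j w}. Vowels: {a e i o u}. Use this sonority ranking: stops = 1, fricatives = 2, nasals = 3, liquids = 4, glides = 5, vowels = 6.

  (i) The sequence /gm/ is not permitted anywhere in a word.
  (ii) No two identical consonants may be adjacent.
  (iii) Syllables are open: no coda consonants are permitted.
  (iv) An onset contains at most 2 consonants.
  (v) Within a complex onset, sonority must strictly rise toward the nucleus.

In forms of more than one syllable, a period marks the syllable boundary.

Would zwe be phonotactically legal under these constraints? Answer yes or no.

zwe — σ1 onset /zw/ (2→5 rises), coda /∅/ ok → phonotactically legal

yes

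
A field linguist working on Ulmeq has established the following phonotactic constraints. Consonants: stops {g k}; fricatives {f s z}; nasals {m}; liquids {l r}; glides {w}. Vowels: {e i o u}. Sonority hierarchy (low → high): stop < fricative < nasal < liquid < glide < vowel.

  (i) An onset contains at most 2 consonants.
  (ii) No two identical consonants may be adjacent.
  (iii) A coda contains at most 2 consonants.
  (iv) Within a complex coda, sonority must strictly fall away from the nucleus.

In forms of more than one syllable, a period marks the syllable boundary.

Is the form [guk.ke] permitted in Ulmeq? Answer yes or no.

[guk.ke] — violates constraint (ii): adjacent identical consonants /kk/ → not permitted

no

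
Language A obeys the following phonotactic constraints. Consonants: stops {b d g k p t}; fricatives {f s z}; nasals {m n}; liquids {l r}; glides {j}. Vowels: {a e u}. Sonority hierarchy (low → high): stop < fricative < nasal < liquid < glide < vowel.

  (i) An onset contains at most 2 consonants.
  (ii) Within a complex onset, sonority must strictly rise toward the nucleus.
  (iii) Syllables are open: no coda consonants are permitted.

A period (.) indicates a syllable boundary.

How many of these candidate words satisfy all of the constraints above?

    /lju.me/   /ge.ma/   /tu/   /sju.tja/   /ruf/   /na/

/lju.me/ — σ1 onset /lj/ (4→5 rises), coda /∅/ ok; σ2 onset /m/, coda /∅/ ok → licit
/ge.ma/ — σ1 onset /g/, coda /∅/ ok; σ2 onset /m/, coda /∅/ ok → licit
/tu/ — σ1 onset /t/, coda /∅/ ok → licit
/sju.tja/ — σ1 onset /sj/ (2→5 rises), coda /∅/ ok; σ2 onset /tj/ (1→5 rises), coda /∅/ ok → licit
/ruf/ — violates constraint (iii): syllable 1 coda /f/ has 1 consonant (> 0) → illicit
/na/ — σ1 onset /n/, coda /∅/ ok → licit
Licit: /lju.me/, /ge.ma/, /tu/, /sju.tja/, /na/ → 5.

5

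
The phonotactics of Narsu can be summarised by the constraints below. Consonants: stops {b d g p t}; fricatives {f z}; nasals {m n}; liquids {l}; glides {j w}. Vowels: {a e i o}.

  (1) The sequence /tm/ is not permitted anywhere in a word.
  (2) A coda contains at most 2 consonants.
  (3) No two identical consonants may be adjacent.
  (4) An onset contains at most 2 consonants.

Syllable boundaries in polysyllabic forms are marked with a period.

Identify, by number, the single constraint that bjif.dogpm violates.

2

bjif.dogpm: syllable 2 coda /gpm/ has 3 consonants (> 2).
This is a violation of constraint 2: "A coda contains at most 2 consonants."
The remaining constraints (1, 3, 4) are satisfied.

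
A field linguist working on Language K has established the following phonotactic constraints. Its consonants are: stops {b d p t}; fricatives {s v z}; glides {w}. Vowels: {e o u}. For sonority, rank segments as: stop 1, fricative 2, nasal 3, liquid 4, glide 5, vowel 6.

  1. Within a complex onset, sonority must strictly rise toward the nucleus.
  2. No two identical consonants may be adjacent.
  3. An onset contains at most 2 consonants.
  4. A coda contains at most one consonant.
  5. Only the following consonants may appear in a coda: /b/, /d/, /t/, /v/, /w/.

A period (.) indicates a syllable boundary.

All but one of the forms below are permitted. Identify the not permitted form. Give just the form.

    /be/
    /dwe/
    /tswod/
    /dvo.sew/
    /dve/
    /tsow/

/tswod/

/be/ — σ1 onset /b/, coda /∅/ ok → permitted
/dwe/ — σ1 onset /dw/ (1→5 rises), coda /∅/ ok → permitted
/tswod/ — violates constraint 3: syllable 1 onset /tsw/ has 3 consonants (> 2) → not permitted
/dvo.sew/ — σ1 onset /dv/ (1→2 rises), coda /∅/ ok; σ2 onset /s/, coda /w/ ok → permitted
/dve/ — σ1 onset /dv/ (1→2 rises), coda /∅/ ok → permitted
/tsow/ — σ1 onset /ts/ (1→2 rises), coda /w/ ok → permitted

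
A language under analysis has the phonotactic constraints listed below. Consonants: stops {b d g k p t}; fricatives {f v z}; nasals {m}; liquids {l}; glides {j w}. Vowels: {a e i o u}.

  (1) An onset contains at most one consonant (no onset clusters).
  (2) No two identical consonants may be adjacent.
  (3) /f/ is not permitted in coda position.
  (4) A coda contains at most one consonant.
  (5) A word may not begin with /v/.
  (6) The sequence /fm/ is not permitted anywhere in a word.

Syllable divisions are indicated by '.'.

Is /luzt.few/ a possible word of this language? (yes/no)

/luzt.few/ — violates constraint 4: syllable 1 coda /zt/ has 2 consonants (> 1) → phonotactically illegal

no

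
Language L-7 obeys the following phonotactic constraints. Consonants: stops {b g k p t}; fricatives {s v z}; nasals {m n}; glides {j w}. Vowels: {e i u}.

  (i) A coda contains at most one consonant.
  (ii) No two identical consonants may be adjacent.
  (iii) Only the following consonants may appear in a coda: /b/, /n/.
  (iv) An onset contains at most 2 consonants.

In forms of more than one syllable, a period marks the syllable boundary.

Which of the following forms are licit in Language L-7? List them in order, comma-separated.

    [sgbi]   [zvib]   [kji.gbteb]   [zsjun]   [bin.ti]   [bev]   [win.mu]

[sgbi] — violates constraint (iv): syllable 1 onset /sgb/ has 3 consonants (> 2) → illicit
[zvib] — σ1 onset /zv/ (2C), coda /b/ ok → licit
[kji.gbteb] — violates constraint (iv): syllable 2 onset /gbt/ has 3 consonants (> 2) → illicit
[zsjun] — violates constraint (iv): syllable 1 onset /zsj/ has 3 consonants (> 2) → illicit
[bin.ti] — σ1 onset /b/, coda /n/ ok; σ2 onset /t/, coda /∅/ ok → licit
[bev] — violates constraint (iii): syllable 1 coda contains /v/, which is not a licensed coda consonant → illicit
[win.mu] — σ1 onset /w/, coda /n/ ok; σ2 onset /m/, coda /∅/ ok → licit

[zvib], [bin.ti], [win.mu]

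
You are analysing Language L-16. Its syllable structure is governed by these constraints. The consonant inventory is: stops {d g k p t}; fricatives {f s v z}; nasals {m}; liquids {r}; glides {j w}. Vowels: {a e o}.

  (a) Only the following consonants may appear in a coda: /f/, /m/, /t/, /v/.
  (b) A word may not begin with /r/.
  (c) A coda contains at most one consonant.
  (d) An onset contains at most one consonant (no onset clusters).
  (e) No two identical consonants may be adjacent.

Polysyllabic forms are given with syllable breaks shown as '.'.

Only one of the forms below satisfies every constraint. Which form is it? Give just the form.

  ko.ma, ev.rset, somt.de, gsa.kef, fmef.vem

ko.ma — σ1 onset /k/, coda /∅/ ok; σ2 onset /m/, coda /∅/ ok → licit
ev.rset — violates constraint (d): syllable 2 onset /rs/ has 2 consonants (> 1) → illicit
somt.de — violates constraint (c): syllable 1 coda /mt/ has 2 consonants (> 1) → illicit
gsa.kef — violates constraint (d): syllable 1 onset /gs/ has 2 consonants (> 1) → illicit
fmef.vem — violates constraint (d): syllable 1 onset /fm/ has 2 consonants (> 1) → illicit

ko.ma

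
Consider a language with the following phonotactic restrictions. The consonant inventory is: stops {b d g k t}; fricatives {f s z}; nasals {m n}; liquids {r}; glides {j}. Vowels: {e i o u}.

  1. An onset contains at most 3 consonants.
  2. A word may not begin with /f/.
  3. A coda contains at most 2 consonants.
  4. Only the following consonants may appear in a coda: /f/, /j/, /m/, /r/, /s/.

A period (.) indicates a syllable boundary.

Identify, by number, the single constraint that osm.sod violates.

4

osm.sod: syllable 2 coda contains /d/, which is not a licensed coda consonant.
This is a violation of constraint 4: "Only the following consonants may appear in a coda: /f/, /j/, /m/, /r/, /s/."
The remaining constraints (1, 2, 3) are satisfied.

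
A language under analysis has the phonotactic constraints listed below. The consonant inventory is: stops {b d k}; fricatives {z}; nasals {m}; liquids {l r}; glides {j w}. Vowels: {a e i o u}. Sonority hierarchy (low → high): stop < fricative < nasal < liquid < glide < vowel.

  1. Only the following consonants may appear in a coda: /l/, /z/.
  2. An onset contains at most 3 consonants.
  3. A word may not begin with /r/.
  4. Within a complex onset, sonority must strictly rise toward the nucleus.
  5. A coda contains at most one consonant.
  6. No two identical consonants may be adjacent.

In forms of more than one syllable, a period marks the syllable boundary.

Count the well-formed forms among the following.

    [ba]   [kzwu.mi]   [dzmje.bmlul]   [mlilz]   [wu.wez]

[ba] — σ1 onset /b/, coda /∅/ ok → well-formed
[kzwu.mi] — σ1 onset /kzw/ (1→2→5 rises), coda /∅/ ok; σ2 onset /m/, coda /∅/ ok → well-formed
[dzmje.bmlul] — violates constraint 2: syllable 1 onset /dzmj/ has 4 consonants (> 3) → ill-formed
[mlilz] — violates constraint 5: syllable 1 coda /lz/ has 2 consonants (> 1) → ill-formed
[wu.wez] — σ1 onset /w/, coda /∅/ ok; σ2 onset /w/, coda /z/ ok → well-formed
Well-formed: [ba], [kzwu.mi], [wu.wez] → 3.

3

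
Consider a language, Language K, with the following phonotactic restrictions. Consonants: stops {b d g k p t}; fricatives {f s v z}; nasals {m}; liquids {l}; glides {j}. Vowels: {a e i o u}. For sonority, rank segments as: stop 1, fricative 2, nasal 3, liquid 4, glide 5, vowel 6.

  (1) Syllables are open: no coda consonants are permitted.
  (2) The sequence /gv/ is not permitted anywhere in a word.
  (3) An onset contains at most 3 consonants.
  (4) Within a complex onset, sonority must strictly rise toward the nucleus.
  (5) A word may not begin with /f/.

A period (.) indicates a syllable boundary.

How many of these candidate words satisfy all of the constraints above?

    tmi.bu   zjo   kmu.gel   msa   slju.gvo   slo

tmi.bu — σ1 onset /tm/ (1→3 rises), coda /∅/ ok; σ2 onset /b/, coda /∅/ ok → well-formed
zjo — σ1 onset /zj/ (2→5 rises), coda /∅/ ok → well-formed
kmu.gel — violates constraint 1: syllable 2 coda /l/ has 1 consonant (> 0) → ill-formed
msa — violates constraint 4: syllable 1 onset /ms/: /m/ (nasal, 3) → /s/ (fricative, 2) does not rise → ill-formed
slju.gvo — violates constraint 2: contains banned sequence /gv/ → ill-formed
slo — σ1 onset /sl/ (2→4 rises), coda /∅/ ok → well-formed
Well-formed: tmi.bu, zjo, slo → 3.

3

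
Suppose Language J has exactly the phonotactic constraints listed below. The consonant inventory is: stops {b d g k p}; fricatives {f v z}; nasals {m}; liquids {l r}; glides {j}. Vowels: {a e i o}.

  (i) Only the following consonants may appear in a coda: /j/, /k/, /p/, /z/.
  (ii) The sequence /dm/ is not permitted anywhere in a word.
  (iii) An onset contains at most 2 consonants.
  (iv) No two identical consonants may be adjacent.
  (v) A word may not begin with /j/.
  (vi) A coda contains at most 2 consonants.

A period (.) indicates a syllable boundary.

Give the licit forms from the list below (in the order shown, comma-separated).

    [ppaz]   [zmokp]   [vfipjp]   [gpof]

[zmokp]

[ppaz] — violates constraint (iv): adjacent identical consonants /pp/ → illicit
[zmokp] — σ1 onset /zm/ (2C), coda /kp/ (2C) ok → licit
[vfipjp] — violates constraint (vi): syllable 1 coda /pjp/ has 3 consonants (> 2) → illicit
[gpof] — violates constraint (i): syllable 1 coda contains /f/, which is not a licensed coda consonant → illicit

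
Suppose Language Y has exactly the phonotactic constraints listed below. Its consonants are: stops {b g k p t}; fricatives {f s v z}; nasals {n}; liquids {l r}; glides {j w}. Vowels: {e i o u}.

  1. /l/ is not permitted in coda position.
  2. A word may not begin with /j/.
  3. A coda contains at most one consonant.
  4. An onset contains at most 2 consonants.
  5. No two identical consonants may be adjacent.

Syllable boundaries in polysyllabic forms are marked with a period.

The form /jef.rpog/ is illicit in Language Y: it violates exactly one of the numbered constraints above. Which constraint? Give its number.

/jef.rpog/: word begins with /j/.
This is a violation of constraint 2: "A word may not begin with /j/."
The remaining constraints (1, 3, 4, 5) are satisfied.

2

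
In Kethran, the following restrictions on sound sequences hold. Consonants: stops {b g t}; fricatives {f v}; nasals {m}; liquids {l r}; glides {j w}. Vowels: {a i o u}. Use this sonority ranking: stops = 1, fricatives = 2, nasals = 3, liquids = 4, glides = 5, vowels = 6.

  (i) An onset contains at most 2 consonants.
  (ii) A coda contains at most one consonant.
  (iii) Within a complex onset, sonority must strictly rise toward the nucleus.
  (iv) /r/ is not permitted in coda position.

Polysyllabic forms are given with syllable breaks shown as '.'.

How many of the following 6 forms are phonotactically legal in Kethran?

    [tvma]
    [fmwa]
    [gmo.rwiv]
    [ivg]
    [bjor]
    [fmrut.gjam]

[tvma] — violates constraint (i): syllable 1 onset /tvm/ has 3 consonants (> 2) → phonotactically illegal
[fmwa] — violates constraint (i): syllable 1 onset /fmw/ has 3 consonants (> 2) → phonotactically illegal
[gmo.rwiv] — σ1 onset /gm/ (1→3 rises), coda /∅/ ok; σ2 onset /rw/ (4→5 rises), coda /v/ ok → phonotactically legal
[ivg] — violates constraint (ii): syllable 1 coda /vg/ has 2 consonants (> 1) → phonotactically illegal
[bjor] — violates constraint (iv): syllable 1 coda contains /r/ → phonotactically illegal
[fmrut.gjam] — violates constraint (i): syllable 1 onset /fmr/ has 3 consonants (> 2) → phonotactically illegal
Phonotactically legal: [gmo.rwiv] → 1.

1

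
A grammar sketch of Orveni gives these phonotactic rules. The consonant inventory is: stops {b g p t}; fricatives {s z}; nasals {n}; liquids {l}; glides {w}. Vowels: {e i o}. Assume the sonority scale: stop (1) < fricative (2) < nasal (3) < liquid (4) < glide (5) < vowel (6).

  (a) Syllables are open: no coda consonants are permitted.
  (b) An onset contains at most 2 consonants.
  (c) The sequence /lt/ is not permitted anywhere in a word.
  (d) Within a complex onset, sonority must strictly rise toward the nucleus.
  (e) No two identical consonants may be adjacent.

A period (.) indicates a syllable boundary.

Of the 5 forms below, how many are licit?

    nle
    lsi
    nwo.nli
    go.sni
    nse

nle — σ1 onset /nl/ (3→4 rises), coda /∅/ ok → licit
lsi — violates constraint (d): syllable 1 onset /ls/: /l/ (liquid, 4) → /s/ (fricative, 2) does not rise → illicit
nwo.nli — σ1 onset /nw/ (3→5 rises), coda /∅/ ok; σ2 onset /nl/ (3→4 rises), coda /∅/ ok → licit
go.sni — σ1 onset /g/, coda /∅/ ok; σ2 onset /sn/ (2→3 rises), coda /∅/ ok → licit
nse — violates constraint (d): syllable 1 onset /ns/: /n/ (nasal, 3) → /s/ (fricative, 2) does not rise → illicit
Licit: nle, nwo.nli, go.sni → 3.

3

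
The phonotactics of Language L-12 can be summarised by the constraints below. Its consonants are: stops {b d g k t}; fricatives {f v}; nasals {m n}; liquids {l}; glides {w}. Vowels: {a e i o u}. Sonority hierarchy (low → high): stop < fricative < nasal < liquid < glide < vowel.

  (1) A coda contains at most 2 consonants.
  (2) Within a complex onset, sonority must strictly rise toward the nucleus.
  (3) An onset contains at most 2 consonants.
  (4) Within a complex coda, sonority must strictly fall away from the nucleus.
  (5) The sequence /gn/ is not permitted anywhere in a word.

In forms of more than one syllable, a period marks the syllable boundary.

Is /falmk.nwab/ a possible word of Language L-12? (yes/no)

/falmk.nwab/ — violates constraint 1: syllable 1 coda /lmk/ has 3 consonants (> 2) → illicit

no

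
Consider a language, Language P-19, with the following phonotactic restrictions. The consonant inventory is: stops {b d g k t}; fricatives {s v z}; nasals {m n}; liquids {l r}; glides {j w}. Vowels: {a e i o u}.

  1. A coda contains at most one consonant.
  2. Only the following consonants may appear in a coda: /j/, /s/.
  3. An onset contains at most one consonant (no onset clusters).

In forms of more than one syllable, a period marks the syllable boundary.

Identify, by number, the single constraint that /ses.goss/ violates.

/ses.goss/: syllable 2 coda /ss/ has 2 consonants (> 1).
This is a violation of constraint 1: "A coda contains at most one consonant."
The remaining constraints (2, 3) are satisfied.

1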